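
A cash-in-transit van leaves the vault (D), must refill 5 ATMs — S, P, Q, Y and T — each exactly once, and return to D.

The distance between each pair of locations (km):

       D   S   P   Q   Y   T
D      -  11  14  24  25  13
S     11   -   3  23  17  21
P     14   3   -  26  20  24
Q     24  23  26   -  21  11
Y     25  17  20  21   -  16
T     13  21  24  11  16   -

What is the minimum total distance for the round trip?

D→S→P→Q→Y→T→D: 11+3+26+21+16+13 = 90
D→S→P→Q→T→Y→D: 11+3+26+11+16+25 = 92
D→S→P→Y→Q→T→D: 11+3+20+21+11+13 = 79
D→S→P→Y→T→Q→D: 11+3+20+16+11+24 = 85
D→S→P→T→Q→Y→D: 11+3+24+11+21+25 = 95
D→S→P→T→Y→Q→D: 11+3+24+16+21+24 = 99
D→S→Q→P→Y→T→D: 11+23+26+20+16+13 = 109
D→S→Q→P→T→Y→D: 11+23+26+24+16+25 = 125
D→S→Q→Y→P→T→D: 11+23+21+20+24+13 = 112
D→S→Q→Y→T→P→D: 11+23+21+16+24+14 = 109
D→S→Q→T→P→Y→D: 11+23+11+24+20+25 = 114
D→S→Q→T→Y→P→D: 11+23+11+16+20+14 = 95
D→S→Y→P→Q→T→D: 11+17+20+26+11+13 = 98
D→S→Y→P→T→Q→D: 11+17+20+24+11+24 = 107
… (46 more)
The minimum is 79.
One optimal route: D → S → P → Y → Q → T → D (or its reverse).

Shortest round trip = 79 km.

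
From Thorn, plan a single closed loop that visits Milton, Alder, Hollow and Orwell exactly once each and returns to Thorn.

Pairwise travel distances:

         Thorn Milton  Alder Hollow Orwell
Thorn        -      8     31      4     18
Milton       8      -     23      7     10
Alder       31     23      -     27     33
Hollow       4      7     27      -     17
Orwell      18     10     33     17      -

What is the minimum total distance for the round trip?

Thorn→Milton→Alder→Hollow→Orwell→Thorn: 8+23+27+17+18 = 93
Thorn→Milton→Alder→Orwell→Hollow→Thorn: 8+23+33+17+4 = 85
Thorn→Milton→Hollow→Alder→Orwell→Thorn: 8+7+27+33+18 = 93
Thorn→Milton→Hollow→Orwell→Alder→Thorn: 8+7+17+33+31 = 96
Thorn→Milton→Orwell→Alder→Hollow→Thorn: 8+10+33+27+4 = 82
Thorn→Milton→Orwell→Hollow→Alder→Thorn: 8+10+17+27+31 = 93
Thorn→Alder→Milton→Hollow→Orwell→Thorn: 31+23+7+17+18 = 96
Thorn→Alder→Milton→Orwell→Hollow→Thorn: 31+23+10+17+4 = 85
Thorn→Alder→Hollow→Milton→Orwell→Thorn: 31+27+7+10+18 = 93
Thorn→Alder→Orwell→Milton→Hollow→Thorn: 31+33+10+7+4 = 85
Thorn→Hollow→Milton→Alder→Orwell→Thorn: 4+7+23+33+18 = 85
Thorn→Hollow→Alder→Milton→Orwell→Thorn: 4+27+23+10+18 = 82
The minimum is 82.
One optimal route: Thorn → Milton → Orwell → Alder → Hollow → Thorn (or its reverse).

Minimum total distance: 82.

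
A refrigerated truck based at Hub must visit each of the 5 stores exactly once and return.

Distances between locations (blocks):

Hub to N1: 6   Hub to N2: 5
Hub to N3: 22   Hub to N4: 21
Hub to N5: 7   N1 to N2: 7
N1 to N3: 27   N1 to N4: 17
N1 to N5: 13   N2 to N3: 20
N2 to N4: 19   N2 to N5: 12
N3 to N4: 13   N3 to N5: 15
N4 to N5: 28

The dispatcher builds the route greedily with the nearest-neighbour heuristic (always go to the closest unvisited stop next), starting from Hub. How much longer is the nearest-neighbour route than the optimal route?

From Hub: N2=5, N1=6, N5=7, N4=21, N3=22 → choose N2 (5).
From N2: N1=7, N5=12, N4=19, N3=20 → choose N1 (7).
From N1: N5=13, N4=17, N3=27 → choose N5 (13).
From N5: N3=15, N4=28 → choose N3 (15).
From N3: N4=13 → choose N4 (13).
NN route Hub → N2 → N1 → N5 → N3 → N4 → Hub costs 74.
Optimal: Hub → N2 → N1 → N4 → N3 → N5 → Hub costs 64 (by enumerating all 60 distinct tours).
Excess = 74 − 64 = 10.

The nearest-neighbour route is 10 blocks longer than optimal.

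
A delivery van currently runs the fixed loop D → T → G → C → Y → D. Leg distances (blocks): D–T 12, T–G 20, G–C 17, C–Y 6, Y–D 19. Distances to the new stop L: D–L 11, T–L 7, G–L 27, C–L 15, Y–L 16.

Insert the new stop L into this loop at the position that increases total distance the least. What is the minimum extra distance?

Insertion cost between consecutive stops i–j is d(i,L) + d(L,j) − d(i,j):
  between D and T: 11 + 7 − 12 = 6
  between T and G: 7 + 27 − 20 = 14
  between G and C: 27 + 15 − 17 = 25
  between C and Y: 15 + 16 − 6 = 25
  between Y and D: 16 + 11 − 19 = 8
Cheapest insertion is between D and T, adding 6.
New total = 74 + 6 = 80.

Minimum extra distance: 6 blocks, inserting L between D and T.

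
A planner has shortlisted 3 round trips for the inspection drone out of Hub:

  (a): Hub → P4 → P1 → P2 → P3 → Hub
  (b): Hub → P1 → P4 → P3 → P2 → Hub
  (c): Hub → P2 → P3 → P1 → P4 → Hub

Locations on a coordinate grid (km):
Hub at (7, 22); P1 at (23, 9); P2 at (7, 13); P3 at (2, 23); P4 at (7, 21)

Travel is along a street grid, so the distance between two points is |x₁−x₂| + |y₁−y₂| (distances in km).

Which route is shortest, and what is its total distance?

Shortest is (a), total 70 km.

(a): 1 + 28 + 20 + 15 + 6 = 70
(b): 29 + 28 + 7 + 15 + 9 = 88
(c): 9 + 15 + 35 + 28 + 1 = 88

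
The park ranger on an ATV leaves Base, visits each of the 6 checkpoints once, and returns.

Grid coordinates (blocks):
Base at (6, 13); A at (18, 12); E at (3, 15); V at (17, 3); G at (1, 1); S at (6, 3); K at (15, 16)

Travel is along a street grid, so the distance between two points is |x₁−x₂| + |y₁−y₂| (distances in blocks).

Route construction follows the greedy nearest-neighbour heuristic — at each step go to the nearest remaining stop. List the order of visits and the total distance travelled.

Nearest-neighbour total = 70 blocks; route Base → E → K → A → V → S → G → Base.

At Base the remaining stops are E 5, S 10, K 12, A 13, G 17, V 21; go to E.
At E the remaining stops are K 13, S 15, G 16, A 18, V 26; go to K.
At K the remaining stops are A 7, V 15, S 22, G 29; go to A.
At A the remaining stops are V 10, S 21, G 28; go to V.
At V the remaining stops are S 11, G 18; go to S.
At S the remaining stops are G 7; go to G.
Return G→Base: 17.
Total = 5 + 13 + 7 + 10 + 11 + 7 + 17 = 70.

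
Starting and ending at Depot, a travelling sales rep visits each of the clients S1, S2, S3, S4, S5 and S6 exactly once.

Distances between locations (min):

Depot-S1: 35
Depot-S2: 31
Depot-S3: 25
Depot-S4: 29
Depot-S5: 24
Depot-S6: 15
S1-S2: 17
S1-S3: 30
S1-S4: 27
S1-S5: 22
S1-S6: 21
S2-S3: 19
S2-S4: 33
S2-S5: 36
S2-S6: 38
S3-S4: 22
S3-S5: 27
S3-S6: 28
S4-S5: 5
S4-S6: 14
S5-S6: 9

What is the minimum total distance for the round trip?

Minimum total distance: 117 min.

There are 360 distinct closed tours to check (reversals are equivalent).
Depot → S1 → S2 → S3 → S4 → S5 → S6 → Depot: 35+17+19+22+5+9+15 = 122
Depot → S1 → S2 → S3 → S4 → S6 → S5 → Depot: 35+17+19+22+14+9+24 = 140
Depot → S1 → S2 → S3 → S5 → S4 → S6 → Depot: 35+17+19+27+5+14+15 = 132
Depot → S1 → S2 → S3 → S5 → S6 → S4 → Depot: 35+17+19+27+9+14+29 = 150
Depot → S1 → S2 → S3 → S6 → S4 → S5 → Depot: 35+17+19+28+14+5+24 = 142
Depot → S1 → S2 → S3 → S6 → S5 → S4 → Depot: 35+17+19+28+9+5+29 = 142
Depot → S1 → S2 → S4 → S3 → S5 → S6 → Depot: 35+17+33+22+27+9+15 = 158
Depot → S1 → S2 → S4 → S3 → S6 → S5 → Depot: 35+17+33+22+28+9+24 = 168
… (352 more)
Depot → S3 → S2 → S1 → S4 → S5 → S6 → Depot: 25+19+17+27+5+9+15 = 117  ← best
The minimum is 117.
One optimal route: Depot → S3 → S2 → S1 → S4 → S5 → S6 → Depot (or its reverse).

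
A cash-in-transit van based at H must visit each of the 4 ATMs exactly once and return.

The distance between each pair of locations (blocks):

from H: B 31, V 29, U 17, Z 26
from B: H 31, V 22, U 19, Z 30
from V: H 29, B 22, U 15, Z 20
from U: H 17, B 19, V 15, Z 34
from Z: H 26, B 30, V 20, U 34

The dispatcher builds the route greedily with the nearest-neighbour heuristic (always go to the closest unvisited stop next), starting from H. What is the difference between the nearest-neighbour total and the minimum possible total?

The nearest-neighbour route is 9 blocks longer than optimal.

H: U=17, Z=26, V=29, B=31 ⇒ U
U: V=15, B=19, Z=34 ⇒ V
V: Z=20, B=22 ⇒ Z
Z: B=30 ⇒ B
NN route H → U → V → Z → B → H costs 113.
Optimal: H → U → B → V → Z → H costs 104 (by enumerating all 12 distinct tours).
Excess = 113 − 104 = 9.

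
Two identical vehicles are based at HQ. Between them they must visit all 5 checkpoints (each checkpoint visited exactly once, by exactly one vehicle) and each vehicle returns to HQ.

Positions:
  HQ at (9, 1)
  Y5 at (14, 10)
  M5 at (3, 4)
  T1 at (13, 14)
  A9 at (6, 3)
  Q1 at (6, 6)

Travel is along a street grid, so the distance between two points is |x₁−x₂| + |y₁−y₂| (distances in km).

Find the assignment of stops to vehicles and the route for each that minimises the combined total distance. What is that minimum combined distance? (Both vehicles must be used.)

Try each way of splitting the stops between the two vehicles (each non-empty) and, for each split, find the best tour for each vehicle:
  {Y5} + {M5, T1, A9, Q1}: 28 + 46 = 74
  {M5} + {Y5, T1, A9, Q1}: 18 + 42 = 60
  {Y5, M5} + {T1, A9, Q1}: 40 + 40 = 80
  {T1} + {Y5, M5, A9, Q1}: 34 + 40 = 74
  {Y5, T1} + {M5, A9, Q1}: 36 + 22 = 58
  {M5, T1} + {Y5, A9, Q1}: 46 + 34 = 80
  … (15 splits in total)
Best: vehicle 1 HQ → Y5 → T1 → HQ = 36; vehicle 2 HQ → M5 → Q1 → A9 → HQ = 22; combined 58.

Minimum combined distance: 58 km.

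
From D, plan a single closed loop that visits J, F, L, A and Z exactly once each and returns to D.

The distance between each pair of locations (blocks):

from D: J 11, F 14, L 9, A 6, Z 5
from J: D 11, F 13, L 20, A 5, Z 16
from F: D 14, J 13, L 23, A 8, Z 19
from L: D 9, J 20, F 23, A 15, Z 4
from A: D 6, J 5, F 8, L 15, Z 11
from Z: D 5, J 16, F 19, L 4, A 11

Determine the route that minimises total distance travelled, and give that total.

Minimum total distance: 56 blocks.

D - J - F - L - A - Z - D: 11+13+23+15+11+5 = 78
D - J - F - L - Z - A - D: 11+13+23+4+11+6 = 68
D - J - F - A - L - Z - D: 11+13+8+15+4+5 = 56
D - J - F - A - Z - L - D: 11+13+8+11+4+9 = 56
D - J - F - Z - L - A - D: 11+13+19+4+15+6 = 68
D - J - F - Z - A - L - D: 11+13+19+11+15+9 = 78
D - J - L - F - A - Z - D: 11+20+23+8+11+5 = 78
D - J - L - F - Z - A - D: 11+20+23+19+11+6 = 90
D - J - L - A - F - Z - D: 11+20+15+8+19+5 = 78
D - J - L - A - Z - F - D: 11+20+15+11+19+14 = 90
D - J - L - Z - F - A - D: 11+20+4+19+8+6 = 68
D - J - L - Z - A - F - D: 11+20+4+11+8+14 = 68
D - J - A - F - L - Z - D: 11+5+8+23+4+5 = 56
D - J - A - F - Z - L - D: 11+5+8+19+4+9 = 56
… (46 more)
The minimum is 56.
One optimal route: D → J → F → A → L → Z → D (or its reverse).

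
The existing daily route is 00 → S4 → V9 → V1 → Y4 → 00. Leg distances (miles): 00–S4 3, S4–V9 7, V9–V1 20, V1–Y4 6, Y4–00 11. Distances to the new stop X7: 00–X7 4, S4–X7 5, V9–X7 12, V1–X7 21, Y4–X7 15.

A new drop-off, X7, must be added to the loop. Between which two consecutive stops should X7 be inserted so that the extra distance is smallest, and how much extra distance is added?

Insertion cost between consecutive stops i–j is d(i,X7) + d(X7,j) − d(i,j):
  between 00 and S4: 4 + 5 − 3 = 6
  between S4 and V9: 5 + 12 − 7 = 10
  between V9 and V1: 12 + 21 − 20 = 13
  between V1 and Y4: 21 + 15 − 6 = 30
  between Y4 and 00: 15 + 4 − 11 = 8
Cheapest insertion is between 00 and S4, adding 6.
New total = 47 + 6 = 53.

Adding 6 miles by placing X7 on the 00–S4 leg.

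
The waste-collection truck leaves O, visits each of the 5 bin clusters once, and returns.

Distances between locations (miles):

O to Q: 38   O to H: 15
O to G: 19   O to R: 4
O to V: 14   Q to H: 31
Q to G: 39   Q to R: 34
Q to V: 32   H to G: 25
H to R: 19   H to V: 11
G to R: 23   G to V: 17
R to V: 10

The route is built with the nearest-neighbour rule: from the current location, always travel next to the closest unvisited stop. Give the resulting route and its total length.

At O the remaining stops are R 4, V 14, H 15, G 19, Q 38; go to R.
At R the remaining stops are V 10, H 19, G 23, Q 34; go to V.
At V the remaining stops are H 11, G 17, Q 32; go to H.
At H the remaining stops are G 25, Q 31; go to G.
At G the remaining stops are Q 39; go to Q.
Return Q→O: 38.
Total = 4 + 10 + 11 + 25 + 39 + 38 = 127.

Total distance 127 miles via the nearest-neighbour route O → R → V → H → G → Q → O.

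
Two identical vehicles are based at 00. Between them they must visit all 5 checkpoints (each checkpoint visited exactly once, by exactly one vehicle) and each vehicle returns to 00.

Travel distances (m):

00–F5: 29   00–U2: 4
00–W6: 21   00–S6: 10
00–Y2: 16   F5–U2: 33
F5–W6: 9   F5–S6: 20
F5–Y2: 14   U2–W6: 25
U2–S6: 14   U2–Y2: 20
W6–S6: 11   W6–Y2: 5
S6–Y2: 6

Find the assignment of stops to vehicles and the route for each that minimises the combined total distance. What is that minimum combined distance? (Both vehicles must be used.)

Check every non-empty split of the stops between the two vehicles; for each half take its own optimal tour:
  {F5} + {U2, W6, S6, Y2}: 58 + 50 = 108
  {U2} + {F5, W6, S6, Y2}: 8 + 59 = 67
  {F5, U2} + {W6, S6, Y2}: 66 + 42 = 108
  {W6} + {F5, U2, S6, Y2}: 42 + 67 = 109
  {F5, W6} + {U2, S6, Y2}: 59 + 40 = 99
  {U2, W6} + {F5, S6, Y2}: 50 + 59 = 109
  … (15 splits in total)
Best: vehicle 1 00 → U2 → 00 = 8; vehicle 2 00 → F5 → W6 → Y2 → S6 → 00 = 59; combined 67.

67 m — the smallest possible combined total.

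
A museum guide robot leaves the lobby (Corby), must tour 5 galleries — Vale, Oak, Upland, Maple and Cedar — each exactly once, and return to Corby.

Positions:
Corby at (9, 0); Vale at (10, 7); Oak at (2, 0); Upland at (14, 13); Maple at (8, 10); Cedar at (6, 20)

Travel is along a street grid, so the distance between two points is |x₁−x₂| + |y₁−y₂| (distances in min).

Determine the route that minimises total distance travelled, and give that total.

There are 60 distinct closed tours to check (reversals are equivalent).
Corby → Vale → Oak → Upland → Maple → Cedar → Corby: 8+15+25+9+12+23 = 92
Corby → Vale → Oak → Upland → Cedar → Maple → Corby: 8+15+25+15+12+11 = 86
Corby → Vale → Oak → Maple → Upland → Cedar → Corby: 8+15+16+9+15+23 = 86
Corby → Vale → Oak → Maple → Cedar → Upland → Corby: 8+15+16+12+15+18 = 84
Corby → Vale → Oak → Cedar → Upland → Maple → Corby: 8+15+24+15+9+11 = 82
Corby → Vale → Oak → Cedar → Maple → Upland → Corby: 8+15+24+12+9+18 = 86
Corby → Vale → Upland → Oak → Maple → Cedar → Corby: 8+10+25+16+12+23 = 94
Corby → Vale → Upland → Oak → Cedar → Maple → Corby: 8+10+25+24+12+11 = 90
Corby → Vale → Upland → Maple → Oak → Cedar → Corby: 8+10+9+16+24+23 = 90
Corby → Vale → Upland → Maple → Cedar → Oak → Corby: 8+10+9+12+24+7 = 70
Corby → Vale → Upland → Cedar → Oak → Maple → Corby: 8+10+15+24+16+11 = 84
Corby → Vale → Upland → Cedar → Maple → Oak → Corby: 8+10+15+12+16+7 = 68
Corby → Vale → Maple → Oak → Upland → Cedar → Corby: 8+5+16+25+15+23 = 92
Corby → Vale → Maple → Oak → Cedar → Upland → Corby: 8+5+16+24+15+18 = 86
… (46 more)
The minimum is 68.
One optimal route: Corby → Vale → Upland → Cedar → Maple → Oak → Corby (or its reverse).

68 min — the shortest possible round trip.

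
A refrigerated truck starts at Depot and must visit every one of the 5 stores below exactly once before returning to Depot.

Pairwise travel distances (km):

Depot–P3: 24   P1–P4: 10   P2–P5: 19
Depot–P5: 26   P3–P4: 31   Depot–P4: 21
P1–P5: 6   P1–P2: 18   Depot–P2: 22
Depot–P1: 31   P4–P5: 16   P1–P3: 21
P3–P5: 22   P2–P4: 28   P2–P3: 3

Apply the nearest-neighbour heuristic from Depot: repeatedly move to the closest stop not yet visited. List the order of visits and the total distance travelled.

From Depot: distances to unvisited — P4=21, P2=22, P3=24, P5=26, P1=31. Nearest is P4 (21).
From P4: distances to unvisited — P1=10, P5=16, P2=28, P3=31. Nearest is P1 (10).
From P1: distances to unvisited — P5=6, P2=18, P3=21. Nearest is P5 (6).
From P5: distances to unvisited — P2=19, P3=22. Nearest is P2 (19).
From P2: distances to unvisited — P3=3. Nearest is P3 (3).
Return P3→Depot: 24.
Total = 21 + 10 + 6 + 19 + 3 + 24 = 83.

Total distance 83 km via the nearest-neighbour route Depot → P4 → P1 → P5 → P2 → P3 → Depot.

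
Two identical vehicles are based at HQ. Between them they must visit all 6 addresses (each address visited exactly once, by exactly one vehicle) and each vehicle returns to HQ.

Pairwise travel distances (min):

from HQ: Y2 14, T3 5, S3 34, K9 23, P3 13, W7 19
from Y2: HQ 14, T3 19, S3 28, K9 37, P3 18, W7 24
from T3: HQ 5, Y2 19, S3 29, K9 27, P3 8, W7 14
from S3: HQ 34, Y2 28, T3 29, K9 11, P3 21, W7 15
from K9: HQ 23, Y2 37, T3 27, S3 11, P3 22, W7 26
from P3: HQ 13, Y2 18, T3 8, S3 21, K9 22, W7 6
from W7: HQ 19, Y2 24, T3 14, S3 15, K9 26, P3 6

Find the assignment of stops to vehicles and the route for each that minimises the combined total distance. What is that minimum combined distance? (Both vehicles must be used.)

Check every non-empty split of the stops between the two vehicles; for each half take its own optimal tour:
  {Y2} + {T3, S3, K9, P3, W7}: 28 + 68 = 96
  {T3} + {Y2, S3, K9, P3, W7}: 10 + 87 = 97
  {Y2, T3} + {S3, K9, P3, W7}: 38 + 68 = 106
  {S3} + {Y2, T3, K9, P3, W7}: 68 + 96 = 164
  {Y2, S3} + {T3, K9, P3, W7}: 76 + 68 = 144
  {T3, S3} + {Y2, K9, P3, W7}: 68 + 87 = 155
  … (31 splits in total)
Best: vehicle 1 HQ → Y2 → HQ = 28; vehicle 2 HQ → T3 → P3 → W7 → S3 → K9 → HQ = 68; combined 96.

Minimum combined distance: 96 min.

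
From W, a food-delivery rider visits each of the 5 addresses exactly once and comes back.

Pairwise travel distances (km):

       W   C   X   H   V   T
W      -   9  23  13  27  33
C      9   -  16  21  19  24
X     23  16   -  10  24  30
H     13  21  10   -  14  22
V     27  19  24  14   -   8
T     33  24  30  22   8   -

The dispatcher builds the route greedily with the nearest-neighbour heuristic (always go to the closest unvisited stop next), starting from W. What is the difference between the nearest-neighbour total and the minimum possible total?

From W: C=9, H=13, X=23, V=27, T=33 → choose C (9).
From C: X=16, V=19, H=21, T=24 → choose X (16).
From X: H=10, V=24, T=30 → choose H (10).
From H: V=14, T=22 → choose V (14).
From V: T=8 → choose T (8).
NN route W → C → X → H → V → T → W costs 90.
Optimal: W → C → T → V → X → H → W costs 88 (by enumerating all 60 distinct tours).
Excess = 90 − 88 = 2.

Excess over optimum: 2 km.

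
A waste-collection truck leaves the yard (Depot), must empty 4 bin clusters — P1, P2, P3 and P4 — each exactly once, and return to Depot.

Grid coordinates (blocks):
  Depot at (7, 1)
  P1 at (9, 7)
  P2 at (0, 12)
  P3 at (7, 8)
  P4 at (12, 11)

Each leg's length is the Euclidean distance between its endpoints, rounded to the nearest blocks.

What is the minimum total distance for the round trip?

Shortest round trip = 38 blocks.

There are 12 distinct closed tours to check (reversals are equivalent).
Depot-P1-P2-P3-P4-Depot: 6+10+8+6+11 = 41
Depot-P1-P2-P4-P3-Depot: 6+10+12+6+7 = 41
Depot-P1-P3-P2-P4-Depot: 6+2+8+12+11 = 39
Depot-P1-P3-P4-P2-Depot: 6+2+6+12+13 = 39
Depot-P1-P4-P2-P3-Depot: 6+5+12+8+7 = 38
Depot-P1-P4-P3-P2-Depot: 6+5+6+8+13 = 38
Depot-P2-P1-P3-P4-Depot: 13+10+2+6+11 = 42
Depot-P2-P1-P4-P3-Depot: 13+10+5+6+7 = 41
Depot-P2-P3-P1-P4-Depot: 13+8+2+5+11 = 39
Depot-P2-P4-P1-P3-Depot: 13+12+5+2+7 = 39
Depot-P3-P1-P2-P4-Depot: 7+2+10+12+11 = 42
Depot-P3-P2-P1-P4-Depot: 7+8+10+5+11 = 41
The minimum is 38.
One optimal route: Depot → P1 → P4 → P2 → P3 → Depot (or its reverse).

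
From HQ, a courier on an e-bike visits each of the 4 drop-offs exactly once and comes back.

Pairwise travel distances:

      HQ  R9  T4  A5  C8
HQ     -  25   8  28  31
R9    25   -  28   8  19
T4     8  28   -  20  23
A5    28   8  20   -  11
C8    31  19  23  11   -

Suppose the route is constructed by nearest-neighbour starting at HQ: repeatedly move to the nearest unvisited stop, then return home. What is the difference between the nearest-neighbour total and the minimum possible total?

From HQ: T4=8, R9=25, A5=28, C8=31 → choose T4 (8).
From T4: A5=20, C8=23, R9=28 → choose A5 (20).
From A5: R9=8, C8=11 → choose R9 (8).
From R9: C8=19 → choose C8 (19).
NN route HQ → T4 → A5 → R9 → C8 → HQ costs 86.
Optimal: HQ → R9 → A5 → C8 → T4 → HQ costs 75 (by enumerating all 12 distinct tours).
Excess = 86 − 75 = 11.

Excess over optimum: 11.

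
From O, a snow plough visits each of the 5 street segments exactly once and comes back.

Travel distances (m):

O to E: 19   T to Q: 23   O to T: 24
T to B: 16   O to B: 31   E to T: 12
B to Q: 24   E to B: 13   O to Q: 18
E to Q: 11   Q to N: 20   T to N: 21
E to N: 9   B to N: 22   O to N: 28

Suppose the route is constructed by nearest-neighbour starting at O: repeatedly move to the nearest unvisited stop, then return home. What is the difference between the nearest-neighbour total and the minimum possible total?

From O: Q=18, E=19, T=24, N=28, B=31 → choose Q (18).
From Q: E=11, N=20, T=23, B=24 → choose E (11).
From E: N=9, T=12, B=13 → choose N (9).
From N: T=21, B=22 → choose T (21).
From T: B=16 → choose B (16).
NN route O → Q → E → N → T → B → O costs 106.
Optimal: O → T → B → E → N → Q → O costs 100 (by enumerating all 60 distinct tours).
Excess = 106 − 100 = 6.

The nearest-neighbour route is 6 m longer than optimal.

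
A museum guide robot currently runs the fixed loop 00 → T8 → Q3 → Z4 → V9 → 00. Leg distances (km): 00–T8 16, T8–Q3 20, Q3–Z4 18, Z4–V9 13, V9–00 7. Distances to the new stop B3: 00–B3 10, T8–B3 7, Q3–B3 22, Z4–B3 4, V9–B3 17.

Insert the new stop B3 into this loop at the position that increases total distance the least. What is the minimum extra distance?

Minimum extra distance: 1 km, inserting B3 between 00 and T8.

Insertion cost between consecutive stops i–j is d(i,B3) + d(B3,j) − d(i,j):
  between 00 and T8: 10 + 7 − 16 = 1
  between T8 and Q3: 7 + 22 − 20 = 9
  between Q3 and Z4: 22 + 4 − 18 = 8
  between Z4 and V9: 4 + 17 − 13 = 8
  between V9 and 00: 17 + 10 − 7 = 20
Cheapest insertion is between 00 and T8, adding 1.
New total = 74 + 1 = 75.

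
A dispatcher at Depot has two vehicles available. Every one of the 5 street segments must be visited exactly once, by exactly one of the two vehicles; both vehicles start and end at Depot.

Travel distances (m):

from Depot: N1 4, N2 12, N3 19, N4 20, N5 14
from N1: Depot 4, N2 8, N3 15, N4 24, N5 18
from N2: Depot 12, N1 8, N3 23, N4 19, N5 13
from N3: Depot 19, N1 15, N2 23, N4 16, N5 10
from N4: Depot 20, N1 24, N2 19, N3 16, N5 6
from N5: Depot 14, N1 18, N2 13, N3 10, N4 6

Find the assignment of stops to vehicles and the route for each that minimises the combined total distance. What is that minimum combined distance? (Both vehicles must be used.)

74 m — the smallest possible combined total.

Try each way of splitting the stops between the two vehicles (each non-empty) and, for each split, find the best tour for each vehicle:
  {N1} + {N2, N3, N4, N5}: 8 + 66 = 74
  {N2} + {N1, N3, N4, N5}: 24 + 55 = 79
  {N1, N2} + {N3, N4, N5}: 24 + 55 = 79
  {N3} + {N1, N2, N4, N5}: 38 + 51 = 89
  {N1, N3} + {N2, N4, N5}: 38 + 51 = 89
  {N2, N3} + {N1, N4, N5}: 54 + 48 = 102
  … (15 splits in total)
Best: vehicle 1 Depot → N1 → Depot = 8; vehicle 2 Depot → N2 → N4 → N5 → N3 → Depot = 66; combined 74.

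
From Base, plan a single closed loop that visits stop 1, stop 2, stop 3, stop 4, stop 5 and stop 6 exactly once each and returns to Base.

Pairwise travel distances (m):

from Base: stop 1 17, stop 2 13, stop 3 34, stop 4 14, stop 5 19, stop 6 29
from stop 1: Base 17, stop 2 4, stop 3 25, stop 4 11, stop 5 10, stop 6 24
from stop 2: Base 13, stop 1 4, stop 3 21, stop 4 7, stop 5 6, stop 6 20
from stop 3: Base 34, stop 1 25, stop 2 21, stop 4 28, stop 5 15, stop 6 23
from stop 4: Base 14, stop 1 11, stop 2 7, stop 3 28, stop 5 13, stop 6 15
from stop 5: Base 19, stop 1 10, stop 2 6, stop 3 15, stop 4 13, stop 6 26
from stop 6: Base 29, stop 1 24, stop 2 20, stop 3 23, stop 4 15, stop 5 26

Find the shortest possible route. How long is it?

Base - stop 1 - stop 2 - stop 3 - stop 4 - stop 5 - stop 6 - Base: 17+4+21+28+13+26+29 = 138
Base - stop 1 - stop 2 - stop 3 - stop 4 - stop 6 - stop 5 - Base: 17+4+21+28+15+26+19 = 130
Base - stop 1 - stop 2 - stop 3 - stop 5 - stop 4 - stop 6 - Base: 17+4+21+15+13+15+29 = 114
Base - stop 1 - stop 2 - stop 3 - stop 5 - stop 6 - stop 4 - Base: 17+4+21+15+26+15+14 = 112
Base - stop 1 - stop 2 - stop 3 - stop 6 - stop 4 - stop 5 - Base: 17+4+21+23+15+13+19 = 112
Base - stop 1 - stop 2 - stop 3 - stop 6 - stop 5 - stop 4 - Base: 17+4+21+23+26+13+14 = 118
Base - stop 1 - stop 2 - stop 4 - stop 3 - stop 5 - stop 6 - Base: 17+4+7+28+15+26+29 = 126
Base - stop 1 - stop 2 - stop 4 - stop 3 - stop 6 - stop 5 - Base: 17+4+7+28+23+26+19 = 124
… (352 more)
Base - stop 1 - stop 2 - stop 5 - stop 3 - stop 6 - stop 4 - Base: 17+4+6+15+23+15+14 = 94  ← best
The minimum is 94.
One optimal route: Base → stop 1 → stop 2 → stop 5 → stop 3 → stop 6 → stop 4 → Base (or its reverse).

Shortest round trip = 94 m.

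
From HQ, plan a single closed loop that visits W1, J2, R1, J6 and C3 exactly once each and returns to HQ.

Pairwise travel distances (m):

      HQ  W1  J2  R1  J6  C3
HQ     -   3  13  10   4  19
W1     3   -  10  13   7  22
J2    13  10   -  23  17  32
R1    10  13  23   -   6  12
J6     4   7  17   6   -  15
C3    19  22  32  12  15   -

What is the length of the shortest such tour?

Shortest round trip = 67 m.

HQ→W1→J2→R1→J6→C3→HQ: 3+10+23+6+15+19 = 76
HQ→W1→J2→R1→C3→J6→HQ: 3+10+23+12+15+4 = 67
HQ→W1→J2→J6→R1→C3→HQ: 3+10+17+6+12+19 = 67
HQ→W1→J2→J6→C3→R1→HQ: 3+10+17+15+12+10 = 67
HQ→W1→J2→C3→R1→J6→HQ: 3+10+32+12+6+4 = 67
HQ→W1→J2→C3→J6→R1→HQ: 3+10+32+15+6+10 = 76
HQ→W1→R1→J2→J6→C3→HQ: 3+13+23+17+15+19 = 90
HQ→W1→R1→J2→C3→J6→HQ: 3+13+23+32+15+4 = 90
HQ→W1→R1→J6→J2→C3→HQ: 3+13+6+17+32+19 = 90
HQ→W1→R1→J6→C3→J2→HQ: 3+13+6+15+32+13 = 82
HQ→W1→R1→C3→J2→J6→HQ: 3+13+12+32+17+4 = 81
HQ→W1→R1→C3→J6→J2→HQ: 3+13+12+15+17+13 = 73
HQ→W1→J6→J2→R1→C3→HQ: 3+7+17+23+12+19 = 81
HQ→W1→J6→J2→C3→R1→HQ: 3+7+17+32+12+10 = 81
… (46 more)
The minimum is 67.
One optimal route: HQ → W1 → J2 → R1 → C3 → J6 → HQ (or its reverse).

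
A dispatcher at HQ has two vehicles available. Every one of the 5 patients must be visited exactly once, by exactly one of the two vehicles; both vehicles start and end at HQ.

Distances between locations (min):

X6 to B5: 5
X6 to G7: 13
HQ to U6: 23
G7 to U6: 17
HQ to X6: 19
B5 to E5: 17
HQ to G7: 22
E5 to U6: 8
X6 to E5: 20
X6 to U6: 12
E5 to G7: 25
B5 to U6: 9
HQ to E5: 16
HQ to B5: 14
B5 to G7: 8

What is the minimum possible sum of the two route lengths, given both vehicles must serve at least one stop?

Minimum combined distance: 99 min.

Try each way of splitting the stops between the two vehicles (each non-empty) and, for each split, find the best tour for each vehicle:
  {X6} + {B5, E5, G7, U6}: 38 + 63 = 101
  {B5} + {X6, E5, G7, U6}: 28 + 71 = 99
  {X6, B5} + {E5, G7, U6}: 38 + 63 = 101
  {E5} + {X6, B5, G7, U6}: 32 + 70 = 102
  {X6, E5} + {B5, G7, U6}: 55 + 62 = 117
  {B5, E5} + {X6, G7, U6}: 47 + 70 = 117
  … (15 splits in total)
Best: vehicle 1 HQ → B5 → HQ = 28; vehicle 2 HQ → E5 → U6 → X6 → G7 → HQ = 71; combined 99.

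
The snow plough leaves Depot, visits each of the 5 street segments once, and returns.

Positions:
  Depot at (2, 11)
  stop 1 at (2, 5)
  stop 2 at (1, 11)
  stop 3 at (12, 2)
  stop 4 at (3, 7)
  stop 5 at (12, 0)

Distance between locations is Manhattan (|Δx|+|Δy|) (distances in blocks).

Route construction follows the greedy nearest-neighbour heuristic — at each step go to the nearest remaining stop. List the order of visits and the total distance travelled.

Depot → [stop 2:1 / stop 4:5 / stop 1:6 / stop 3:19 / stop 5:21] → stop 2 (1)
stop 2 → [stop 4:6 / stop 1:7 / stop 3:20 / stop 5:22] → stop 4 (6)
stop 4 → [stop 1:3 / stop 3:14 / stop 5:16] → stop 1 (3)
stop 1 → [stop 3:13 / stop 5:15] → stop 3 (13)
stop 3 → [stop 5:2] → stop 5 (2)
Return stop 5→Depot: 21.
Total = 1 + 6 + 3 + 13 + 2 + 21 = 46.

46 blocks along Depot → stop 2 → stop 4 → stop 1 → stop 3 → stop 5 → Depot.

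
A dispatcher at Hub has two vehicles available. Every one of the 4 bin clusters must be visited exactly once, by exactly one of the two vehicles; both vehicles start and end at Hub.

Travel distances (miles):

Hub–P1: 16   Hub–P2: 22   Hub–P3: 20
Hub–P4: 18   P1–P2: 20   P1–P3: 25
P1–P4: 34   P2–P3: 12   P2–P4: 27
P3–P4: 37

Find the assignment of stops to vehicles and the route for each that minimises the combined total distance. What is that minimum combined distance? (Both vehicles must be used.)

Check every non-empty split of the stops between the two vehicles; for each half take its own optimal tour:
  {P1} + {P2, P3, P4}: 32 + 77 = 109
  {P2} + {P1, P3, P4}: 44 + 96 = 140
  {P1, P2} + {P3, P4}: 58 + 75 = 133
  {P3} + {P1, P2, P4}: 40 + 81 = 121
  {P1, P3} + {P2, P4}: 61 + 67 = 128
  {P2, P3} + {P1, P4}: 54 + 68 = 122
  … (7 splits in total)
  {P1, P2, P3} + {P4}: 68 + 36 = 104  ← best
Best: vehicle 1 Hub → P1 → P2 → P3 → Hub = 68; vehicle 2 Hub → P4 → Hub = 36; combined 104.

Minimum combined distance: 104 miles.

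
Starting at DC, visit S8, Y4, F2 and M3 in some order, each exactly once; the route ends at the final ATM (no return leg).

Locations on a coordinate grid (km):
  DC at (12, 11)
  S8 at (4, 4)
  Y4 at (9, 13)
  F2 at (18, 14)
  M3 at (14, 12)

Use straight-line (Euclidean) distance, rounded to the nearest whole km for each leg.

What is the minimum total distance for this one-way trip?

25 km — the minimum one-way total.

There are 4! = 24 possible orderings.
DC → S8 → Y4 → F2 → M3: 11+10+9+4 = 34
DC → S8 → Y4 → M3 → F2: 11+10+5+4 = 30
DC → S8 → F2 → Y4 → M3: 11+17+9+5 = 42
DC → S8 → F2 → M3 → Y4: 11+17+4+5 = 37
DC → S8 → M3 → Y4 → F2: 11+13+5+9 = 38
DC → S8 → M3 → F2 → Y4: 11+13+4+9 = 37
DC → Y4 → S8 → F2 → M3: 4+10+17+4 = 35
DC → Y4 → S8 → M3 → F2: 4+10+13+4 = 31
DC → Y4 → F2 → S8 → M3: 4+9+17+13 = 43
DC → Y4 → F2 → M3 → S8: 4+9+4+13 = 30
DC → Y4 → M3 → S8 → F2: 4+5+13+17 = 39
DC → Y4 → M3 → F2 → S8: 4+5+4+17 = 30
DC → F2 → S8 → Y4 → M3: 7+17+10+5 = 39
DC → F2 → S8 → M3 → Y4: 7+17+13+5 = 42
… (10 more)
DC → M3 → F2 → Y4 → S8: 2+4+9+10 = 25  ← best
The minimum is 25.
One shortest path: DC → M3 → F2 → Y4 → S8.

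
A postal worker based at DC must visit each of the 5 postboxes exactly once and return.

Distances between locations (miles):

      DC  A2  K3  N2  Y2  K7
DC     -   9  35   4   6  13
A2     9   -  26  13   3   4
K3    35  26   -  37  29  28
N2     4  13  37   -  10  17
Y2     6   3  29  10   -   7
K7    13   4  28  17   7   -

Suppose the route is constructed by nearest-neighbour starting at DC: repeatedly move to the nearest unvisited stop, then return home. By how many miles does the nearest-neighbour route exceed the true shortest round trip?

Excess over optimum: 2 miles.

DC: N2=4, Y2=6, A2=9, K7=13, K3=35 ⇒ N2
N2: Y2=10, A2=13, K7=17, K3=37 ⇒ Y2
Y2: A2=3, K7=7, K3=29 ⇒ A2
A2: K7=4, K3=26 ⇒ K7
K7: K3=28 ⇒ K3
NN route DC → N2 → Y2 → A2 → K7 → K3 → DC costs 84.
Optimal: DC → N2 → K3 → K7 → A2 → Y2 → DC costs 82 (by enumerating all 60 distinct tours).
Excess = 84 − 82 = 2.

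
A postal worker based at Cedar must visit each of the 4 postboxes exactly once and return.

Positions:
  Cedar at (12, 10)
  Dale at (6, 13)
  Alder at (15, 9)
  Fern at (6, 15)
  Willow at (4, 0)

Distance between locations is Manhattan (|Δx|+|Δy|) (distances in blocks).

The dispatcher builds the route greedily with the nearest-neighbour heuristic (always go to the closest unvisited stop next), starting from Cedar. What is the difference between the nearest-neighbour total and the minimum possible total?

Excess over optimum: 2 blocks.

Cedar: Alder=4, Dale=9, Fern=11, Willow=18 ⇒ Alder
Alder: Dale=13, Fern=15, Willow=20 ⇒ Dale
Dale: Fern=2, Willow=15 ⇒ Fern
Fern: Willow=17 ⇒ Willow
NN route Cedar → Alder → Dale → Fern → Willow → Cedar costs 54.
Optimal: Cedar → Dale → Fern → Willow → Alder → Cedar costs 52 (by enumerating all 12 distinct tours).
Excess = 54 − 52 = 2.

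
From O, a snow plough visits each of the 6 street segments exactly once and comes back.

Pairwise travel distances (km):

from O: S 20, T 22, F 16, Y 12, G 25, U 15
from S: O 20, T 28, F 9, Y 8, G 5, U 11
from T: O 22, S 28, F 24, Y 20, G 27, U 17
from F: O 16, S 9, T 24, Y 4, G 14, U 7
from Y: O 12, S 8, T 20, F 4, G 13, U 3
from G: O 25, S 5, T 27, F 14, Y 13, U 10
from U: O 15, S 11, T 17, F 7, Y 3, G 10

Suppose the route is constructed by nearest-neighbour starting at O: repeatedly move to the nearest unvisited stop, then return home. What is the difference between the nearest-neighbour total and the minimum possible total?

The nearest-neighbour route is 6 km longer than optimal.

From O: Y=12, U=15, F=16, S=20, T=22, G=25 → choose Y (12).
From Y: U=3, F=4, S=8, G=13, T=20 → choose U (3).
From U: F=7, G=10, S=11, T=17 → choose F (7).
From F: S=9, G=14, T=24 → choose S (9).
From S: G=5, T=28 → choose G (5).
From G: T=27 → choose T (27).
NN route O → Y → U → F → S → G → T → O costs 85.
Optimal: O → T → U → G → S → F → Y → O costs 79 (by enumerating all 360 distinct tours).
Excess = 85 − 79 = 6.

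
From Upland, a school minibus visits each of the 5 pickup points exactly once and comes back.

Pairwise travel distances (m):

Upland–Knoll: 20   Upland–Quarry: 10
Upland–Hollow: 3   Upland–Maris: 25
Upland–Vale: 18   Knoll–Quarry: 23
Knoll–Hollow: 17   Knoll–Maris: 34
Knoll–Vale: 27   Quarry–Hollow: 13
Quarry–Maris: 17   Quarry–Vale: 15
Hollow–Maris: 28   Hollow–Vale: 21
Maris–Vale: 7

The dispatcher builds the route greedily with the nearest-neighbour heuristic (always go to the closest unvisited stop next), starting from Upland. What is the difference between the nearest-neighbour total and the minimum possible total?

From Upland: Hollow=3, Quarry=10, Vale=18, Knoll=20, Maris=25 → choose Hollow (3).
From Hollow: Quarry=13, Knoll=17, Vale=21, Maris=28 → choose Quarry (13).
From Quarry: Vale=15, Maris=17, Knoll=23 → choose Vale (15).
From Vale: Maris=7, Knoll=27 → choose Maris (7).
From Maris: Knoll=34 → choose Knoll (34).
NN route Upland → Hollow → Quarry → Vale → Maris → Knoll → Upland costs 92.
Optimal: Upland → Quarry → Maris → Vale → Knoll → Hollow → Upland costs 81 (by enumerating all 60 distinct tours).
Excess = 92 − 81 = 11.

11 m longer than the optimal tour.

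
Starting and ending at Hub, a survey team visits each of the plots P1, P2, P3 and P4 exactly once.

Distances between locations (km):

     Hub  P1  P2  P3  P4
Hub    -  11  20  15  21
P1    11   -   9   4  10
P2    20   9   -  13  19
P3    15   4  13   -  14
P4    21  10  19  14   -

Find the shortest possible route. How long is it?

With 4 stops there are 4!/2 = 12 distinct round trips (a route and its reverse cost the same).
Hub - P1 - P2 - P3 - P4 - Hub: 11+9+13+14+21 = 68
Hub - P1 - P2 - P4 - P3 - Hub: 11+9+19+14+15 = 68
Hub - P1 - P3 - P2 - P4 - Hub: 11+4+13+19+21 = 68
Hub - P1 - P3 - P4 - P2 - Hub: 11+4+14+19+20 = 68
Hub - P1 - P4 - P2 - P3 - Hub: 11+10+19+13+15 = 68
Hub - P1 - P4 - P3 - P2 - Hub: 11+10+14+13+20 = 68
Hub - P2 - P1 - P3 - P4 - Hub: 20+9+4+14+21 = 68
Hub - P2 - P1 - P4 - P3 - Hub: 20+9+10+14+15 = 68
Hub - P2 - P3 - P1 - P4 - Hub: 20+13+4+10+21 = 68
Hub - P2 - P4 - P1 - P3 - Hub: 20+19+10+4+15 = 68
Hub - P3 - P1 - P2 - P4 - Hub: 15+4+9+19+21 = 68
Hub - P3 - P2 - P1 - P4 - Hub: 15+13+9+10+21 = 68
The minimum is 68.
One optimal route: Hub → P1 → P2 → P3 → P4 → Hub (or its reverse).

Shortest round trip = 68 km.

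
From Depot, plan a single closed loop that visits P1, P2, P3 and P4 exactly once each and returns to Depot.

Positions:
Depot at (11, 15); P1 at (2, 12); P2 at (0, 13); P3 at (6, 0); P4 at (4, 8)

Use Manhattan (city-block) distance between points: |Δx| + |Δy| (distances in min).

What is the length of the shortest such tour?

Minimum total distance: 52 min.

Depot-P1-P2-P3-P4-Depot: 12+3+19+10+14 = 58
Depot-P1-P2-P4-P3-Depot: 12+3+9+10+20 = 54
Depot-P1-P3-P2-P4-Depot: 12+16+19+9+14 = 70
Depot-P1-P3-P4-P2-Depot: 12+16+10+9+13 = 60
Depot-P1-P4-P2-P3-Depot: 12+6+9+19+20 = 66
Depot-P1-P4-P3-P2-Depot: 12+6+10+19+13 = 60
Depot-P2-P1-P3-P4-Depot: 13+3+16+10+14 = 56
Depot-P2-P1-P4-P3-Depot: 13+3+6+10+20 = 52
Depot-P2-P3-P1-P4-Depot: 13+19+16+6+14 = 68
Depot-P2-P4-P1-P3-Depot: 13+9+6+16+20 = 64
Depot-P3-P1-P2-P4-Depot: 20+16+3+9+14 = 62
Depot-P3-P2-P1-P4-Depot: 20+19+3+6+14 = 62
The minimum is 52.
One optimal route: Depot → P2 → P1 → P4 → P3 → Depot (or its reverse).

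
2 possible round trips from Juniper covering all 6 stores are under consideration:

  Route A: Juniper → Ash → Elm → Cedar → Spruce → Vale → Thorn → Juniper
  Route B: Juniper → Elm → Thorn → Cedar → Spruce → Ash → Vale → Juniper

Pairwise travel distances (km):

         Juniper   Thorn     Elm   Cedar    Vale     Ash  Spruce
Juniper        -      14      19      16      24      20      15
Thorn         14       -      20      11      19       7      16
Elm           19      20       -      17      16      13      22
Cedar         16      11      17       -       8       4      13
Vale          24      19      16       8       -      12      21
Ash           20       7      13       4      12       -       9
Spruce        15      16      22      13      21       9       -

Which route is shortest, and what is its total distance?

Shortest is Route B, total 108 km.

Route A: 20 + 13 + 17 + 13 + 21 + 19 + 14 = 117
Route B: 19 + 20 + 11 + 13 + 9 + 12 + 24 = 108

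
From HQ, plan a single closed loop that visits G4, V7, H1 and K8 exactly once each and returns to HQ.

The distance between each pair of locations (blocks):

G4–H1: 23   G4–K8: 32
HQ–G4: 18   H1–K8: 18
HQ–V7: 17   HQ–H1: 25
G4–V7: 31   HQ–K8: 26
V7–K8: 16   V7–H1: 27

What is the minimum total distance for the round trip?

92 blocks — the shortest possible round trip.

With 4 stops there are 4!/2 = 12 distinct round trips (a route and its reverse cost the same).
HQ - G4 - V7 - H1 - K8 - HQ: 18+31+27+18+26 = 120
HQ - G4 - V7 - K8 - H1 - HQ: 18+31+16+18+25 = 108
HQ - G4 - H1 - V7 - K8 - HQ: 18+23+27+16+26 = 110
HQ - G4 - H1 - K8 - V7 - HQ: 18+23+18+16+17 = 92
HQ - G4 - K8 - V7 - H1 - HQ: 18+32+16+27+25 = 118
HQ - G4 - K8 - H1 - V7 - HQ: 18+32+18+27+17 = 112
HQ - V7 - G4 - H1 - K8 - HQ: 17+31+23+18+26 = 115
HQ - V7 - G4 - K8 - H1 - HQ: 17+31+32+18+25 = 123
HQ - V7 - H1 - G4 - K8 - HQ: 17+27+23+32+26 = 125
HQ - V7 - K8 - G4 - H1 - HQ: 17+16+32+23+25 = 113
HQ - H1 - G4 - V7 - K8 - HQ: 25+23+31+16+26 = 121
HQ - H1 - V7 - G4 - K8 - HQ: 25+27+31+32+26 = 141
The minimum is 92.
One optimal route: HQ → G4 → H1 → K8 → V7 → HQ (or its reverse).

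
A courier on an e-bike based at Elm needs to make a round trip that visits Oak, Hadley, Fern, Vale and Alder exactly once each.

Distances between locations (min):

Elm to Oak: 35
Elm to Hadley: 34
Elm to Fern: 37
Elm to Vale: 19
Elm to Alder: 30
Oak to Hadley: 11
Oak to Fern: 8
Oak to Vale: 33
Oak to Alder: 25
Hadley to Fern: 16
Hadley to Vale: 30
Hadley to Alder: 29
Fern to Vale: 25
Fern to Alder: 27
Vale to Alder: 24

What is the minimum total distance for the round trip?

Minimum total distance: 122 min.

Elm-Oak-Hadley-Fern-Vale-Alder-Elm: 35+11+16+25+24+30 = 141
Elm-Oak-Hadley-Fern-Alder-Vale-Elm: 35+11+16+27+24+19 = 132
Elm-Oak-Hadley-Vale-Fern-Alder-Elm: 35+11+30+25+27+30 = 158
Elm-Oak-Hadley-Vale-Alder-Fern-Elm: 35+11+30+24+27+37 = 164
Elm-Oak-Hadley-Alder-Fern-Vale-Elm: 35+11+29+27+25+19 = 146
Elm-Oak-Hadley-Alder-Vale-Fern-Elm: 35+11+29+24+25+37 = 161
Elm-Oak-Fern-Hadley-Vale-Alder-Elm: 35+8+16+30+24+30 = 143
Elm-Oak-Fern-Hadley-Alder-Vale-Elm: 35+8+16+29+24+19 = 131
Elm-Oak-Fern-Vale-Hadley-Alder-Elm: 35+8+25+30+29+30 = 157
Elm-Oak-Fern-Vale-Alder-Hadley-Elm: 35+8+25+24+29+34 = 155
Elm-Oak-Fern-Alder-Hadley-Vale-Elm: 35+8+27+29+30+19 = 148
Elm-Oak-Fern-Alder-Vale-Hadley-Elm: 35+8+27+24+30+34 = 158
Elm-Oak-Vale-Hadley-Fern-Alder-Elm: 35+33+30+16+27+30 = 171
Elm-Oak-Vale-Hadley-Alder-Fern-Elm: 35+33+30+29+27+37 = 191
… (46 more)
Elm-Vale-Fern-Oak-Hadley-Alder-Elm: 19+25+8+11+29+30 = 122  ← best
The minimum is 122.
One optimal route: Elm → Vale → Fern → Oak → Hadley → Alder → Elm (or its reverse).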